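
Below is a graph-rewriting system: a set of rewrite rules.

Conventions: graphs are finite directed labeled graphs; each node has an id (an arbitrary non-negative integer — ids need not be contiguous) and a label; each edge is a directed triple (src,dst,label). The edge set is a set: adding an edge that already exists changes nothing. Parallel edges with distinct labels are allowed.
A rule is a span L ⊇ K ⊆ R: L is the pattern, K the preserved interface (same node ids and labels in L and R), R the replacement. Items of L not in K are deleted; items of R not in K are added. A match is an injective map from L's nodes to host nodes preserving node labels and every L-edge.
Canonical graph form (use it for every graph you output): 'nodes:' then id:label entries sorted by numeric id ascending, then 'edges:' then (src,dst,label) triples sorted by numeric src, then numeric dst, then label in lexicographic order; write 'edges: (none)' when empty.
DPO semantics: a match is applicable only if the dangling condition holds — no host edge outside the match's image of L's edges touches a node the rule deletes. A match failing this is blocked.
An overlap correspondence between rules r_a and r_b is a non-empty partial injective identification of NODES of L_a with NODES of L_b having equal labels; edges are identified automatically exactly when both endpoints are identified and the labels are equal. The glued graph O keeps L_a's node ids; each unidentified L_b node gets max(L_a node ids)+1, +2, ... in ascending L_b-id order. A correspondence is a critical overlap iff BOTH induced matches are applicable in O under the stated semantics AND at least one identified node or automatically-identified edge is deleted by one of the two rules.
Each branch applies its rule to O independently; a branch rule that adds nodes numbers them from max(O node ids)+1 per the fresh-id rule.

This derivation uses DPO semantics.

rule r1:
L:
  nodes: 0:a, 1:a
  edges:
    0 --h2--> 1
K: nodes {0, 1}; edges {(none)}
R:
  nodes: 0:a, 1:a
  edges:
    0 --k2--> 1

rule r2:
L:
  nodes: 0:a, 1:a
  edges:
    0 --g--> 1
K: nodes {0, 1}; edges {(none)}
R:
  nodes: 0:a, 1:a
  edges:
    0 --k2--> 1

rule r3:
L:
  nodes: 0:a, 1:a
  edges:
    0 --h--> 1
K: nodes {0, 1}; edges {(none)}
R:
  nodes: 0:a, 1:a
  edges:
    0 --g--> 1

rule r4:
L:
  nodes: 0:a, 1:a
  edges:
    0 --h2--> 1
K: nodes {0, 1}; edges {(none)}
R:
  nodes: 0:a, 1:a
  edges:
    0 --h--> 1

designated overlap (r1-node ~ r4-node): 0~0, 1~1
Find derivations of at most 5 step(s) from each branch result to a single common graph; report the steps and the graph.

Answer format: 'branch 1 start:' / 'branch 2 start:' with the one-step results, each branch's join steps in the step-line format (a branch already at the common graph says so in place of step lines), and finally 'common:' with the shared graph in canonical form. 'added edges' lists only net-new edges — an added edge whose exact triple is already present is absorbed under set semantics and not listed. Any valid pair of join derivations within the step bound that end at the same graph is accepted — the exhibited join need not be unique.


branch 1 start:
nodes: 0:a, 1:a
edges: (0,1,k2)
branch 2 start:
nodes: 0:a, 1:a
edges: (0,1,h)
branch 1: already at the common graph (0 steps)
branch 2 step 1: rule r3; match: 0->0, 1->1; deleted nodes (none); deleted edges (0,1,h); added nodes (none); added edges (0,1,g); result: nodes: 0:a, 1:a edges: (0,1,g)
branch 2 step 2: rule r2; match: 0->0, 1->1; deleted nodes (none); deleted edges (0,1,g); added nodes (none); added edges (0,1,k2); result: nodes: 0:a, 1:a edges: (0,1,k2)
common:
nodes: 0:a, 1:a
edges: (0,1,k2)


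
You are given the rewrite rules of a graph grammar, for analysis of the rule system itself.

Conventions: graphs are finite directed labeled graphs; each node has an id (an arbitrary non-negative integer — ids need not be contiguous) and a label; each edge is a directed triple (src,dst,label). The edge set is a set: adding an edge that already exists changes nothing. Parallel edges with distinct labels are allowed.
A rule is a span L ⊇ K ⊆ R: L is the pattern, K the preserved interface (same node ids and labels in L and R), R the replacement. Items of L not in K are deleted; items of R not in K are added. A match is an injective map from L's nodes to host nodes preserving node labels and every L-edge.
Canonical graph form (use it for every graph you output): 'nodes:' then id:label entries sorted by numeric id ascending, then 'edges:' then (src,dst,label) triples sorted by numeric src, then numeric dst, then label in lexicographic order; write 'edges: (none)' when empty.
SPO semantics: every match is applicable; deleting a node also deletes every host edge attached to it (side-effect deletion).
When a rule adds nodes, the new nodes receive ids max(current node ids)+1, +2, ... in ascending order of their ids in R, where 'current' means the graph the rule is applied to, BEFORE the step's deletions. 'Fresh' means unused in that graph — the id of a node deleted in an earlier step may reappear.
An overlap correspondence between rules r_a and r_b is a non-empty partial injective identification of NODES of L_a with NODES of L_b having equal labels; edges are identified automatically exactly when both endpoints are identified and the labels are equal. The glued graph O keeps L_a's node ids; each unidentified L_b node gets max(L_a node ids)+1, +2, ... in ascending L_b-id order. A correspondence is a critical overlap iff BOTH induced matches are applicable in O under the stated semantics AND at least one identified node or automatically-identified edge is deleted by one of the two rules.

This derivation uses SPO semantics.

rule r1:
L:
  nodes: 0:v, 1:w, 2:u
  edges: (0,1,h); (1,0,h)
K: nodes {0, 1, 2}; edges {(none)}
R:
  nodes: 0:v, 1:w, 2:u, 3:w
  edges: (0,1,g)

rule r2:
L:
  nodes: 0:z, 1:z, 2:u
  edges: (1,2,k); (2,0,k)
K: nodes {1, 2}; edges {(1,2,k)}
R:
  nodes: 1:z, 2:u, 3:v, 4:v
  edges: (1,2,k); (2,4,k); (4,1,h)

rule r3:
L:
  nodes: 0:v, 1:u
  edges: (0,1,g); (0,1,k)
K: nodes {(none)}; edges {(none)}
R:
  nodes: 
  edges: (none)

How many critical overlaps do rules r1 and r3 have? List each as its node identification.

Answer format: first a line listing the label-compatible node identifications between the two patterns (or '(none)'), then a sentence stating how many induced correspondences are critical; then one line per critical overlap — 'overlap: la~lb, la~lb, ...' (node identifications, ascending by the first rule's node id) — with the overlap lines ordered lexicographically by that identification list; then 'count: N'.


label-compatible node identifications between L(r1) and L(r3): 0~0, 2~1
3 of the induced correspondences are critical overlaps of r1 and r3.
overlap: 0~0
overlap: 0~0, 2~1
overlap: 2~1
count: 3


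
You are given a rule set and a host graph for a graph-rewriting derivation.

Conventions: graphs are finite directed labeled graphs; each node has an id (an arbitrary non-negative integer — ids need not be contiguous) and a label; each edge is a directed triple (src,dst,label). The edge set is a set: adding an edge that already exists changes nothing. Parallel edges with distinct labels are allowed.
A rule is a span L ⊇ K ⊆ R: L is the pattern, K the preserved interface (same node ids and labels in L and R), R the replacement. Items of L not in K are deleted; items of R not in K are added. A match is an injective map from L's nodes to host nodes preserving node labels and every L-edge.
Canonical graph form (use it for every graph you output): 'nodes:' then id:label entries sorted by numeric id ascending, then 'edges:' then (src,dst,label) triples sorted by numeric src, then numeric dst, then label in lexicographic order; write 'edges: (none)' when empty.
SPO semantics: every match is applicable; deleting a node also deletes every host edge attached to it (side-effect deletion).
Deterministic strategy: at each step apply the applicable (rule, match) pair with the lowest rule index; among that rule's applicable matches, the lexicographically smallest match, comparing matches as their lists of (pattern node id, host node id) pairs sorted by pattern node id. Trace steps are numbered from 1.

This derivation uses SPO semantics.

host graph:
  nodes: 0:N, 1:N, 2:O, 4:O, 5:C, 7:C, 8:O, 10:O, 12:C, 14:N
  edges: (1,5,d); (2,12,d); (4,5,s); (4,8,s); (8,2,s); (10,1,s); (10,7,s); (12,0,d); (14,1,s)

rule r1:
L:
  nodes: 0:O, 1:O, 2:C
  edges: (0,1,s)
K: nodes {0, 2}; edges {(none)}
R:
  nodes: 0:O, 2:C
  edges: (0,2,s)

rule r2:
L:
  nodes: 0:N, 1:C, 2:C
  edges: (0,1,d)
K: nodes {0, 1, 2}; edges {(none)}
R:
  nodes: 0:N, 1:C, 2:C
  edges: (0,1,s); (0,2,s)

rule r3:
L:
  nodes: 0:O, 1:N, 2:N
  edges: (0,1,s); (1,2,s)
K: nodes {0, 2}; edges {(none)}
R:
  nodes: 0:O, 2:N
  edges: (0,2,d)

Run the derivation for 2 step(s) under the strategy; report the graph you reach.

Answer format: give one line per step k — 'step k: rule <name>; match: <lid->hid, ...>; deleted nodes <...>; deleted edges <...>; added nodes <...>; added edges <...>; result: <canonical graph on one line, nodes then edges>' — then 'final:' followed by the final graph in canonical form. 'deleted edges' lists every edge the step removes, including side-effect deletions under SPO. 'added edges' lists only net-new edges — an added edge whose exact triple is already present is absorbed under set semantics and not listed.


step 1: rule r1; match: 0->4, 1->8, 2->5; deleted nodes 8; deleted edges (4,8,s); (8,2,s); added nodes (none); added edges (none); result: nodes: 0:N, 1:N, 2:O, 4:O, 5:C, 7:C, 10:O, 12:C, 14:N edges: (1,5,d); (2,12,d); (4,5,s); (10,1,s); (10,7,s); (12,0,d); (14,1,s)
step 2: rule r2; match: 0->1, 1->5, 2->7; deleted nodes (none); deleted edges (1,5,d); added nodes (none); added edges (1,5,s); (1,7,s); result: nodes: 0:N, 1:N, 2:O, 4:O, 5:C, 7:C, 10:O, 12:C, 14:N edges: (1,5,s); (1,7,s); (2,12,d); (4,5,s); (10,1,s); (10,7,s); (12,0,d); (14,1,s)
final:
nodes: 0:N, 1:N, 2:O, 4:O, 5:C, 7:C, 10:O, 12:C, 14:N
edges: (1,5,s); (1,7,s); (2,12,d); (4,5,s); (10,1,s); (10,7,s); (12,0,d); (14,1,s)


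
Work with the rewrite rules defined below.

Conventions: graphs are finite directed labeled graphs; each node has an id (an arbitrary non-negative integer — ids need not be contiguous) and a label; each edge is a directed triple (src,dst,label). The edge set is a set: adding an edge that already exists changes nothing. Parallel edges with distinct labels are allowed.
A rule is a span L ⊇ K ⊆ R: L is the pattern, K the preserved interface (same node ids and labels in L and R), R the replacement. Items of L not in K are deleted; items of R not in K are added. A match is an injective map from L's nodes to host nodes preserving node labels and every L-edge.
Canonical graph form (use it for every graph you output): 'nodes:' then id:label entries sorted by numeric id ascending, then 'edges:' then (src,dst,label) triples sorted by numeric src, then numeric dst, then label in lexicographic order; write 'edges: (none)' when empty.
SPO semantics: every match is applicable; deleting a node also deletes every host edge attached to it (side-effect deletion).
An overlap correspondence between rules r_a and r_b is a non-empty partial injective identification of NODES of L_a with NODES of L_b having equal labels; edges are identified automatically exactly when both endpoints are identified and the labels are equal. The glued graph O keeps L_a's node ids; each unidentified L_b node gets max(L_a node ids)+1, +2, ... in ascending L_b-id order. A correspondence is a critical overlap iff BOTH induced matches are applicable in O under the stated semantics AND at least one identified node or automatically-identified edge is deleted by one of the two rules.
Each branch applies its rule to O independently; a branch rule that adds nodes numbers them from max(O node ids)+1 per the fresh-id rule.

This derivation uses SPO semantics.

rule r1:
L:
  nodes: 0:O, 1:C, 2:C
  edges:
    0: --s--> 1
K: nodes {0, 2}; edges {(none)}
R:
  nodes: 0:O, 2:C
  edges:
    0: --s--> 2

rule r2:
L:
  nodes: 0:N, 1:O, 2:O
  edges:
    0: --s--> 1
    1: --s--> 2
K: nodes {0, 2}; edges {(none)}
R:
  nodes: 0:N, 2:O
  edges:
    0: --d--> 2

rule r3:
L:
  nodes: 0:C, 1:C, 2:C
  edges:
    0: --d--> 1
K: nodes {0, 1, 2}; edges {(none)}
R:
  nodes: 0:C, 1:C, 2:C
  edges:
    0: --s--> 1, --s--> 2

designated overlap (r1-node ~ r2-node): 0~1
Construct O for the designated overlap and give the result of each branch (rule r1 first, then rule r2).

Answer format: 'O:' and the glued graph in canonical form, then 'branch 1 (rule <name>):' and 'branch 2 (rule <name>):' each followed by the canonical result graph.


O:
nodes: 0:O, 1:C, 2:C, 3:N, 4:O
edges: (0,1,s); (0,4,s); (3,0,s)
branch 1 (rule r1):
nodes: 0:O, 2:C, 3:N, 4:O
edges: (0,2,s); (0,4,s); (3,0,s)
branch 2 (rule r2):
nodes: 1:C, 2:C, 3:N, 4:O
edges: (3,4,d)


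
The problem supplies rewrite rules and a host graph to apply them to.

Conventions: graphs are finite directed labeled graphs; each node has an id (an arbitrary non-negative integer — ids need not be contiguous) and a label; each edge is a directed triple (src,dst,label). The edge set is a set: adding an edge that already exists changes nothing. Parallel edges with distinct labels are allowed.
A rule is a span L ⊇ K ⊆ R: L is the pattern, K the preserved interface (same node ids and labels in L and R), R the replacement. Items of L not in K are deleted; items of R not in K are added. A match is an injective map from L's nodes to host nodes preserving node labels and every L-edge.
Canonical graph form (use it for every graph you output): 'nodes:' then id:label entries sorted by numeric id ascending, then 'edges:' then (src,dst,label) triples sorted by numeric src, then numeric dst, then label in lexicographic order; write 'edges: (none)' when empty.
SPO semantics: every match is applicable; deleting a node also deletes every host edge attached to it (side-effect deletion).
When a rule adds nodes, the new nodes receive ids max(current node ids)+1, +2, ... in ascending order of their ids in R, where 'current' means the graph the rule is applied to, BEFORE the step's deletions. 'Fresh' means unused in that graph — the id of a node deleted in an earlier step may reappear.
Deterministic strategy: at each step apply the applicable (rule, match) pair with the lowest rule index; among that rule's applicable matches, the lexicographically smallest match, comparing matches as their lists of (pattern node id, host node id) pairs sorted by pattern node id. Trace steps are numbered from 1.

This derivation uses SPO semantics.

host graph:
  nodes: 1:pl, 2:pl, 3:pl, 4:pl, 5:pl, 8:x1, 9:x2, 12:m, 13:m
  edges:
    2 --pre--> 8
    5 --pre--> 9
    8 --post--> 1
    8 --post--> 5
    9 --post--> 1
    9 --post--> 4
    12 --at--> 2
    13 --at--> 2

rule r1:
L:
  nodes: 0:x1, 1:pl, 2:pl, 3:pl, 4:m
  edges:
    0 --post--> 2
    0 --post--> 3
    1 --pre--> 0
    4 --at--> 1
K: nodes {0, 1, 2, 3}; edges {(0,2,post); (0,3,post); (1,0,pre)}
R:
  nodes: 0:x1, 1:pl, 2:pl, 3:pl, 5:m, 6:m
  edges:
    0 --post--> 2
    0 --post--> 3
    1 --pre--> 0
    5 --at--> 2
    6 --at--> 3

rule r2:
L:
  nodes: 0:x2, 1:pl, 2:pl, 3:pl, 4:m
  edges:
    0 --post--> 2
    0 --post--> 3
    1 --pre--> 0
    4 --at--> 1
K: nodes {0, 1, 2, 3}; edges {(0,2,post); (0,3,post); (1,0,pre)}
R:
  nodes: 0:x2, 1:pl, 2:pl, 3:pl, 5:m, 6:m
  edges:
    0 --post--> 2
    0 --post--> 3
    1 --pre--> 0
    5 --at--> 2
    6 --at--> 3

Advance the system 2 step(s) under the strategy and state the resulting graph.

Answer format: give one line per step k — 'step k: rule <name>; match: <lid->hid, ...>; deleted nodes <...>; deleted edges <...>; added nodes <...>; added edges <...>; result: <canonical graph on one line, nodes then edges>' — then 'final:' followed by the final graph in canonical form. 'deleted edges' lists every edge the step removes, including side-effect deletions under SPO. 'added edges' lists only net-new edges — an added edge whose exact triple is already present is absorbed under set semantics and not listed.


step 1: rule r1; match: 0->8, 1->2, 2->1, 3->5, 4->12; deleted nodes 12; deleted edges (12,2,at); added nodes 14, 15; added edges (14,1,at); (15,5,at); result: nodes: 1:pl, 2:pl, 3:pl, 4:pl, 5:pl, 8:x1, 9:x2, 13:m, 14:m, 15:m edges: (2,8,pre); (5,9,pre); (8,1,post); (8,5,post); (9,1,post); (9,4,post); (13,2,at); (14,1,at); (15,5,at)
step 2: rule r1; match: 0->8, 1->2, 2->1, 3->5, 4->13; deleted nodes 13; deleted edges (13,2,at); added nodes 16, 17; added edges (16,1,at); (17,5,at); result: nodes: 1:pl, 2:pl, 3:pl, 4:pl, 5:pl, 8:x1, 9:x2, 14:m, 15:m, 16:m, 17:m edges: (2,8,pre); (5,9,pre); (8,1,post); (8,5,post); (9,1,post); (9,4,post); (14,1,at); (15,5,at); (16,1,at); (17,5,at)
final:
nodes: 1:pl, 2:pl, 3:pl, 4:pl, 5:pl, 8:x1, 9:x2, 14:m, 15:m, 16:m, 17:m
edges: (2,8,pre); (5,9,pre); (8,1,post); (8,5,post); (9,1,post); (9,4,post); (14,1,at); (15,5,at); (16,1,at); (17,5,at)


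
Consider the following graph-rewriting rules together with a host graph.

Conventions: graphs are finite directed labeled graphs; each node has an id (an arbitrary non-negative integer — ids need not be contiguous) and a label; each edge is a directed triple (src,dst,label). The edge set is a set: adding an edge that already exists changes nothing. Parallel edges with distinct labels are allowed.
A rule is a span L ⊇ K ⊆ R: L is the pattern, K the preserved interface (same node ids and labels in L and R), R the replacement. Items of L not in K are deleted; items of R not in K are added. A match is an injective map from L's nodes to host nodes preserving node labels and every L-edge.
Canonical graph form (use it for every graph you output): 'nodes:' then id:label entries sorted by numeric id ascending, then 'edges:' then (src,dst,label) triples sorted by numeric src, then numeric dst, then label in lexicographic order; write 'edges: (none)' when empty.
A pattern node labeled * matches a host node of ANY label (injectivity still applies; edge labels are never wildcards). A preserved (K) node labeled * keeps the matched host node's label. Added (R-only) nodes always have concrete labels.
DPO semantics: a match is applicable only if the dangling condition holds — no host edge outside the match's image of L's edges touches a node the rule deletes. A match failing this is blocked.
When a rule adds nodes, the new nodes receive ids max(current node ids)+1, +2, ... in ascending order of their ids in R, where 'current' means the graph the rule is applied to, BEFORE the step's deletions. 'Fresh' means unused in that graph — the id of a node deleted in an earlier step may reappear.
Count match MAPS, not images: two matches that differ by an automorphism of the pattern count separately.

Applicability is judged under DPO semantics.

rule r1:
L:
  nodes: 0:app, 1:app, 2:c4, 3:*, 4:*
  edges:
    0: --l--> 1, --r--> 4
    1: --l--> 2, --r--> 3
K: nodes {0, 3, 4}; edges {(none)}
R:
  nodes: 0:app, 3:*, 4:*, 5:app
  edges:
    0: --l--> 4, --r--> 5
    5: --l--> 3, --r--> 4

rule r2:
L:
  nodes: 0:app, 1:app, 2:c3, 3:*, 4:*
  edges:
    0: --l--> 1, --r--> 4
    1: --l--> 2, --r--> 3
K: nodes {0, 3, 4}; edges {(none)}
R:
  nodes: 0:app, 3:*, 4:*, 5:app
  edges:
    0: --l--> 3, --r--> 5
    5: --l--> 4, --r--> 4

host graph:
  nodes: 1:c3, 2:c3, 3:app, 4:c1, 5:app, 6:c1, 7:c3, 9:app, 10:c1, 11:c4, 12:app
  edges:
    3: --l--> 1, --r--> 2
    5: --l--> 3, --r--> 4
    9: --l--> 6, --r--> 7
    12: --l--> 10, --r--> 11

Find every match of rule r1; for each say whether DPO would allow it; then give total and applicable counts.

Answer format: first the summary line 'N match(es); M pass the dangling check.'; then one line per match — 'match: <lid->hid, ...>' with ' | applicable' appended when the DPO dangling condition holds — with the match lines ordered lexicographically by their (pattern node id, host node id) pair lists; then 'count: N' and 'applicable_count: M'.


0 match(es); 0 pass the dangling check.
count: 0
applicable_count: 0


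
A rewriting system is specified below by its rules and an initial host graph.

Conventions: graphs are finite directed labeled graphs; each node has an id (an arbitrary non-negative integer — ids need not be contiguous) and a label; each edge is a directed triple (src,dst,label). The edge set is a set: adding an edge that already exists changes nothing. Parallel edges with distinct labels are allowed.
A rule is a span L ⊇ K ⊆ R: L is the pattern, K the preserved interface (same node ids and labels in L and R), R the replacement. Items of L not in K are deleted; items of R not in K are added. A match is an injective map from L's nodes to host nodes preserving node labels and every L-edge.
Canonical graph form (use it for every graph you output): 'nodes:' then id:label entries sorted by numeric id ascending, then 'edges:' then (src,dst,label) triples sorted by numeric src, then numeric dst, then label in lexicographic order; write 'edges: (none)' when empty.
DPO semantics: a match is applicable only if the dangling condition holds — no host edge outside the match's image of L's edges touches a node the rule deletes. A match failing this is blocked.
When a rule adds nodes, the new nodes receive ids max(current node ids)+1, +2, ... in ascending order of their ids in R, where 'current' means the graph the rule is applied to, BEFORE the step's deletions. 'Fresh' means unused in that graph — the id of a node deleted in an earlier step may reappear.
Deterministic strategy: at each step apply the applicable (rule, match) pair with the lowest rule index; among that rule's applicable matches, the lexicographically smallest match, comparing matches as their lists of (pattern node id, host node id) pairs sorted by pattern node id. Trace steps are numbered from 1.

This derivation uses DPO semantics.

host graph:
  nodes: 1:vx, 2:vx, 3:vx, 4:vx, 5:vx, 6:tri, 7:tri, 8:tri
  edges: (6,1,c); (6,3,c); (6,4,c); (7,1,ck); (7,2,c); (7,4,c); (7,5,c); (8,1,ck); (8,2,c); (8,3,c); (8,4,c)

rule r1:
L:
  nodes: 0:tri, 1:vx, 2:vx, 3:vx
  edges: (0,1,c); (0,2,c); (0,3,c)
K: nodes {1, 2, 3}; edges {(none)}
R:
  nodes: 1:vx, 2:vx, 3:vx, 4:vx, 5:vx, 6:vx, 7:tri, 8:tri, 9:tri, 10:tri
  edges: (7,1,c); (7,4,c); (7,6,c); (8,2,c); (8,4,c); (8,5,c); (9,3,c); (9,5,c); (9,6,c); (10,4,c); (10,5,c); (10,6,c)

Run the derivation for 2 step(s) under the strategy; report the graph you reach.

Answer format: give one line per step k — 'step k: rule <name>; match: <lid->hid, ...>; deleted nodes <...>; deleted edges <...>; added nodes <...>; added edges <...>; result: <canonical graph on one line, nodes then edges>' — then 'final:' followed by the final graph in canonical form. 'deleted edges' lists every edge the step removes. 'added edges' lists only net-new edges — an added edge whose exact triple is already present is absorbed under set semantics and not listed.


step 1: rule r1; match: 0->6, 1->1, 2->3, 3->4; deleted nodes 6; deleted edges (6,1,c); (6,3,c); (6,4,c); added nodes 9, 10, 11, 12, 13, 14, 15; added edges (12,1,c); (12,9,c); (12,11,c); (13,3,c); (13,9,c); (13,10,c); (14,4,c); (14,10,c); (14,11,c); (15,9,c); (15,10,c); (15,11,c); result: nodes: 1:vx, 2:vx, 3:vx, 4:vx, 5:vx, 7:tri, 8:tri, 9:vx, 10:vx, 11:vx, 12:tri, 13:tri, 14:tri, 15:tri edges: (7,1,ck); (7,2,c); (7,4,c); (7,5,c); (8,1,ck); (8,2,c); (8,3,c); (8,4,c); (12,1,c); (12,9,c); (12,11,c); (13,3,c); (13,9,c); (13,10,c); (14,4,c); (14,10,c); (14,11,c); (15,9,c); (15,10,c); (15,11,c)
step 2: rule r1; match: 0->12, 1->1, 2->9, 3->11; deleted nodes 12; deleted edges (12,1,c); (12,9,c); (12,11,c); added nodes 16, 17, 18, 19, 20, 21, 22; added edges (19,1,c); (19,16,c); (19,18,c); (20,9,c); (20,16,c); (20,17,c); (21,11,c); (21,17,c); (21,18,c); (22,16,c); (22,17,c); (22,18,c); result: nodes: 1:vx, 2:vx, 3:vx, 4:vx, 5:vx, 7:tri, 8:tri, 9:vx, 10:vx, 11:vx, 13:tri, 14:tri, 15:tri, 16:vx, 17:vx, 18:vx, 19:tri, 20:tri, 21:tri, 22:tri edges: (7,1,ck); (7,2,c); (7,4,c); (7,5,c); (8,1,ck); (8,2,c); (8,3,c); (8,4,c); (13,3,c); (13,9,c); (13,10,c); (14,4,c); (14,10,c); (14,11,c); (15,9,c); (15,10,c); (15,11,c); (19,1,c); (19,16,c); (19,18,c); (20,9,c); (20,16,c); (20,17,c); (21,11,c); (21,17,c); (21,18,c); (22,16,c); (22,17,c); (22,18,c)
final:
nodes: 1:vx, 2:vx, 3:vx, 4:vx, 5:vx, 7:tri, 8:tri, 9:vx, 10:vx, 11:vx, 13:tri, 14:tri, 15:tri, 16:vx, 17:vx, 18:vx, 19:tri, 20:tri, 21:tri, 22:tri
edges: (7,1,ck); (7,2,c); (7,4,c); (7,5,c); (8,1,ck); (8,2,c); (8,3,c); (8,4,c); (13,3,c); (13,9,c); (13,10,c); (14,4,c); (14,10,c); (14,11,c); (15,9,c); (15,10,c); (15,11,c); (19,1,c); (19,16,c); (19,18,c); (20,9,c); (20,16,c); (20,17,c); (21,11,c); (21,17,c); (21,18,c); (22,16,c); (22,17,c); (22,18,c)


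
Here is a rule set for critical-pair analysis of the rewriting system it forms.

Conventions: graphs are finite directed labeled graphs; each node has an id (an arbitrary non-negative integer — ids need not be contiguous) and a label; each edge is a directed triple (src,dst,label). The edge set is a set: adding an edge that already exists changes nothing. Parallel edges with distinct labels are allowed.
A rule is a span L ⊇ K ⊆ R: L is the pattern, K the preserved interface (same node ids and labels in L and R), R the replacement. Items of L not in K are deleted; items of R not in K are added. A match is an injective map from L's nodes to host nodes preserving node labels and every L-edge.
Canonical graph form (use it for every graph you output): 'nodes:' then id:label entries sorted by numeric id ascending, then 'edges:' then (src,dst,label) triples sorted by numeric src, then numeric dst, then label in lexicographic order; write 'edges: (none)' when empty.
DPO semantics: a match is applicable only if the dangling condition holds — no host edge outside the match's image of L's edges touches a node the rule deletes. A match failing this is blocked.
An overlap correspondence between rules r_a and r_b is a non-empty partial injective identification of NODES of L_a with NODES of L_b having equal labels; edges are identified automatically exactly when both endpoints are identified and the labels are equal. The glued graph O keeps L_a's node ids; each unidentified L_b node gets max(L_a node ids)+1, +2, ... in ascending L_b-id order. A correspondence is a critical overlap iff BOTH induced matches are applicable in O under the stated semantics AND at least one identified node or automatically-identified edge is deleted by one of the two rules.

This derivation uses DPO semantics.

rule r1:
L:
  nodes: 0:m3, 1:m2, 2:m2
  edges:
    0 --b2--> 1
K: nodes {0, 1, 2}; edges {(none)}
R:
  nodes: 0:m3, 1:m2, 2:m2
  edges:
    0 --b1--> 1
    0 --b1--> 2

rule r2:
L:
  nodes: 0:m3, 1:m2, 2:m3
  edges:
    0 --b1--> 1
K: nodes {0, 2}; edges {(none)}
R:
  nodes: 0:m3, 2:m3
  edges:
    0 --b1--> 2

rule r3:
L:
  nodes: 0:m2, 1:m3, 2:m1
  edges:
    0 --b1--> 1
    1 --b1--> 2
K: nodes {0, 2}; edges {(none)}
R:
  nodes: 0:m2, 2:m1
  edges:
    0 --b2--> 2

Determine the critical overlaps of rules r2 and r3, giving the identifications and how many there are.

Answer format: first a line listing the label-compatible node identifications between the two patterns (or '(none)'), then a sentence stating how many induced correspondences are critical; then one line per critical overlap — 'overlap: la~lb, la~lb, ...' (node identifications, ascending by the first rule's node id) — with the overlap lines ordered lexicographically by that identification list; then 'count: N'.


label-compatible node identifications between L(r2) and L(r3): 0~1, 1~0, 2~1
1 of the induced correspondences is a critical overlap of r2 and r3.
overlap: 2~1
count: 1


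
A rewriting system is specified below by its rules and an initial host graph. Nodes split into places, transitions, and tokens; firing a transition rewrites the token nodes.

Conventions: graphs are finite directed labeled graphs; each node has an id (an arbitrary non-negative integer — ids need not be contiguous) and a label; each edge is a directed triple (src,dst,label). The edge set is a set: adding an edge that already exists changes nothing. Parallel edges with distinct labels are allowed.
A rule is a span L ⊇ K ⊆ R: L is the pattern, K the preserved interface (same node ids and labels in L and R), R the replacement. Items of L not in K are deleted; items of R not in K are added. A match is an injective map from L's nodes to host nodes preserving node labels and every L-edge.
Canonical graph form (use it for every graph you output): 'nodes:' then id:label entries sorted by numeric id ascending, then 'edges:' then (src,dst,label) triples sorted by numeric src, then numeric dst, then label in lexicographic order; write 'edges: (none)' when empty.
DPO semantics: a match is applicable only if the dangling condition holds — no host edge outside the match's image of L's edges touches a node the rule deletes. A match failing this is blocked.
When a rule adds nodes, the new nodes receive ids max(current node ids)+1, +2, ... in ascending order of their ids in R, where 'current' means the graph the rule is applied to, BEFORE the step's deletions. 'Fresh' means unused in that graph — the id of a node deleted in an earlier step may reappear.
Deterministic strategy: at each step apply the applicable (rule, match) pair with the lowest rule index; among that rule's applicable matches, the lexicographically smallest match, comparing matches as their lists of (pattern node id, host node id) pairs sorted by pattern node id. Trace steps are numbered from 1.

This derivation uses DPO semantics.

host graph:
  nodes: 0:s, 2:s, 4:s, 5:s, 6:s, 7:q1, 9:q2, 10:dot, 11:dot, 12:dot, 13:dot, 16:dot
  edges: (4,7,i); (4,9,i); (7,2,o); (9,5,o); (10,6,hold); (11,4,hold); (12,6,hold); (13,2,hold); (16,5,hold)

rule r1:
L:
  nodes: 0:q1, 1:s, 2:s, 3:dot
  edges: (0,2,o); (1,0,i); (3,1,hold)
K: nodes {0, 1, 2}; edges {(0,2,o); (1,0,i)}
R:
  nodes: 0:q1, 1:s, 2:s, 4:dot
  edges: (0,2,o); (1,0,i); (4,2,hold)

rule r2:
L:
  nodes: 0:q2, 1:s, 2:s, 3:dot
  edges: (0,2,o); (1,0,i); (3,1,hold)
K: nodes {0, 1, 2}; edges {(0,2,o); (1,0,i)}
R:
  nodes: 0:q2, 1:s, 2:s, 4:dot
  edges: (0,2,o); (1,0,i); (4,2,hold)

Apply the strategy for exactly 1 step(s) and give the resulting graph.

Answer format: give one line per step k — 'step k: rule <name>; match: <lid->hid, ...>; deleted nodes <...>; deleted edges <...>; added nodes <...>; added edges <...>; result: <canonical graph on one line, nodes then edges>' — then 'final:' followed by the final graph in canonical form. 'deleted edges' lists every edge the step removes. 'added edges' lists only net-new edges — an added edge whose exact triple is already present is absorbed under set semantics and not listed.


step 1: rule r1; match: 0->7, 1->4, 2->2, 3->11; deleted nodes 11; deleted edges (11,4,hold); added nodes 17; added edges (17,2,hold); result: nodes: 0:s, 2:s, 4:s, 5:s, 6:s, 7:q1, 9:q2, 10:dot, 12:dot, 13:dot, 16:dot, 17:dot edges: (4,7,i); (4,9,i); (7,2,o); (9,5,o); (10,6,hold); (12,6,hold); (13,2,hold); (16,5,hold); (17,2,hold)
final:
nodes: 0:s, 2:s, 4:s, 5:s, 6:s, 7:q1, 9:q2, 10:dot, 12:dot, 13:dot, 16:dot, 17:dot
edges: (4,7,i); (4,9,i); (7,2,o); (9,5,o); (10,6,hold); (12,6,hold); (13,2,hold); (16,5,hold); (17,2,hold)


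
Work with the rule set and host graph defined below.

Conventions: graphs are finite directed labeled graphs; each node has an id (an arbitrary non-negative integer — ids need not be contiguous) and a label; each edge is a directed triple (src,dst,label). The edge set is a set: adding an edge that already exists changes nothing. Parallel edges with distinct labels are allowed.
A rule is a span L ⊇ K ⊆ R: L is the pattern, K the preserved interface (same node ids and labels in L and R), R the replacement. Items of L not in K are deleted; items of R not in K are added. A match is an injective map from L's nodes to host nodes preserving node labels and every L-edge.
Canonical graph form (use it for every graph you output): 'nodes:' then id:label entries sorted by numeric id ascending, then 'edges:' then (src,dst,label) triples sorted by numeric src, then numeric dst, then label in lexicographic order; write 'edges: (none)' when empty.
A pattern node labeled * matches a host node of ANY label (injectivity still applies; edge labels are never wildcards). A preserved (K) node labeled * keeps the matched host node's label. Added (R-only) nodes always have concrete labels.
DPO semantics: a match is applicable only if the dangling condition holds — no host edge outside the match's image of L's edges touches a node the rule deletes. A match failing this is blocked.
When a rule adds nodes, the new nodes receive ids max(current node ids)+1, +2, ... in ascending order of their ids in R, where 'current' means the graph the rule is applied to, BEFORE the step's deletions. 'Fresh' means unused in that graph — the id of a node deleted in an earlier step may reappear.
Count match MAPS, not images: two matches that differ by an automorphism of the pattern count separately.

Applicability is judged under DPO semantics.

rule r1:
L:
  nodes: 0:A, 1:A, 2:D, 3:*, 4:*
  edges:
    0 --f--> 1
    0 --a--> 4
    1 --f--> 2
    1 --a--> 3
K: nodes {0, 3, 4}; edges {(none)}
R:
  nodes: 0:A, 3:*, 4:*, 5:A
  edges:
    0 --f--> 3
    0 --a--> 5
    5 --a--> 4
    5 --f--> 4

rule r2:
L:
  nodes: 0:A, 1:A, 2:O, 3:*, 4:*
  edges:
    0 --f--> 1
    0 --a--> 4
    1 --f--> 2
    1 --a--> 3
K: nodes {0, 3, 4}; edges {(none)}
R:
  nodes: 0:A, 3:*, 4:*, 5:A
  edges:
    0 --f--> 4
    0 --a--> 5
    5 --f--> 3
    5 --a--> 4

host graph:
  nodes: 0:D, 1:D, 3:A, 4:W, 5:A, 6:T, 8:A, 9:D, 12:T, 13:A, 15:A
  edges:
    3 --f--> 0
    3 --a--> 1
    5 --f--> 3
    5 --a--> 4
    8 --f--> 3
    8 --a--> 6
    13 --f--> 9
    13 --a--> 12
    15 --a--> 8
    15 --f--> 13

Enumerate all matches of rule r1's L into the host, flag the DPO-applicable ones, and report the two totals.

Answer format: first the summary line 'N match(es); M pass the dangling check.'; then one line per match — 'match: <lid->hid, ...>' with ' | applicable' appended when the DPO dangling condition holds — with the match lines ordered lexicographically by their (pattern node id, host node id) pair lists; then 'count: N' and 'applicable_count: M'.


3 match(es); 1 pass the dangling check.
match: 0->5, 1->3, 2->0, 3->1, 4->4
match: 0->8, 1->3, 2->0, 3->1, 4->6
match: 0->15, 1->13, 2->9, 3->12, 4->8 | applicable
count: 3
applicable_count: 1


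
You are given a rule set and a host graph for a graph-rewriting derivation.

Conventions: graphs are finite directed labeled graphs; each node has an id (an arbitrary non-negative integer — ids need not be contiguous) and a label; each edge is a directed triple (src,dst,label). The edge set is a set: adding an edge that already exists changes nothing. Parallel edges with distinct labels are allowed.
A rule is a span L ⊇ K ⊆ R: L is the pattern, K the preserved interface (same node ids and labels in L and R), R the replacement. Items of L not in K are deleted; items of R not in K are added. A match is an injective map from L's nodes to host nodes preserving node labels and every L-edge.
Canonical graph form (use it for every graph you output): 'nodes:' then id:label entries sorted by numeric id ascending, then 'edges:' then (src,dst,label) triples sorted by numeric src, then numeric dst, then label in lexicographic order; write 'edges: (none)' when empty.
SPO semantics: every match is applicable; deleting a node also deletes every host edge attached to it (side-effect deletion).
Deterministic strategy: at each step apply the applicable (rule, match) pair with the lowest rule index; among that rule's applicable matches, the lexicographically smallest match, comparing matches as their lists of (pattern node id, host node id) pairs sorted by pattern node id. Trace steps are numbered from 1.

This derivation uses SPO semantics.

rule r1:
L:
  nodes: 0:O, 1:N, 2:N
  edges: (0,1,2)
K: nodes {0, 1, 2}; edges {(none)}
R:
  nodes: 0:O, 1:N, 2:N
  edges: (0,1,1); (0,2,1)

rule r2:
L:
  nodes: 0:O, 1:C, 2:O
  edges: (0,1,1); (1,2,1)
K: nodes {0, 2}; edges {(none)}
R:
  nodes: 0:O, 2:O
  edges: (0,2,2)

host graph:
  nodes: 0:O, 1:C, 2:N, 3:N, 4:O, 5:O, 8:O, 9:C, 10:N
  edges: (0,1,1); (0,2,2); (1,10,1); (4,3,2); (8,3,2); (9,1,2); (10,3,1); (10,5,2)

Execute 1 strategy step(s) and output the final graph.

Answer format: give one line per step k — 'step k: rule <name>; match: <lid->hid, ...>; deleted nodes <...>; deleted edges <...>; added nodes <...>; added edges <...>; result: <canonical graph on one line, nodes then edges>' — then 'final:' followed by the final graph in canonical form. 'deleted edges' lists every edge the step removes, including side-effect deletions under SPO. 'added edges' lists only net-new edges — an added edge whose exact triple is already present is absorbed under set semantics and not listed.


step 1: rule r1; match: 0->0, 1->2, 2->3; deleted nodes (none); deleted edges (0,2,2); added nodes (none); added edges (0,2,1); (0,3,1); result: nodes: 0:O, 1:C, 2:N, 3:N, 4:O, 5:O, 8:O, 9:C, 10:N edges: (0,1,1); (0,2,1); (0,3,1); (1,10,1); (4,3,2); (8,3,2); (9,1,2); (10,3,1); (10,5,2)
final:
nodes: 0:O, 1:C, 2:N, 3:N, 4:O, 5:O, 8:O, 9:C, 10:N
edges: (0,1,1); (0,2,1); (0,3,1); (1,10,1); (4,3,2); (8,3,2); (9,1,2); (10,3,1); (10,5,2)


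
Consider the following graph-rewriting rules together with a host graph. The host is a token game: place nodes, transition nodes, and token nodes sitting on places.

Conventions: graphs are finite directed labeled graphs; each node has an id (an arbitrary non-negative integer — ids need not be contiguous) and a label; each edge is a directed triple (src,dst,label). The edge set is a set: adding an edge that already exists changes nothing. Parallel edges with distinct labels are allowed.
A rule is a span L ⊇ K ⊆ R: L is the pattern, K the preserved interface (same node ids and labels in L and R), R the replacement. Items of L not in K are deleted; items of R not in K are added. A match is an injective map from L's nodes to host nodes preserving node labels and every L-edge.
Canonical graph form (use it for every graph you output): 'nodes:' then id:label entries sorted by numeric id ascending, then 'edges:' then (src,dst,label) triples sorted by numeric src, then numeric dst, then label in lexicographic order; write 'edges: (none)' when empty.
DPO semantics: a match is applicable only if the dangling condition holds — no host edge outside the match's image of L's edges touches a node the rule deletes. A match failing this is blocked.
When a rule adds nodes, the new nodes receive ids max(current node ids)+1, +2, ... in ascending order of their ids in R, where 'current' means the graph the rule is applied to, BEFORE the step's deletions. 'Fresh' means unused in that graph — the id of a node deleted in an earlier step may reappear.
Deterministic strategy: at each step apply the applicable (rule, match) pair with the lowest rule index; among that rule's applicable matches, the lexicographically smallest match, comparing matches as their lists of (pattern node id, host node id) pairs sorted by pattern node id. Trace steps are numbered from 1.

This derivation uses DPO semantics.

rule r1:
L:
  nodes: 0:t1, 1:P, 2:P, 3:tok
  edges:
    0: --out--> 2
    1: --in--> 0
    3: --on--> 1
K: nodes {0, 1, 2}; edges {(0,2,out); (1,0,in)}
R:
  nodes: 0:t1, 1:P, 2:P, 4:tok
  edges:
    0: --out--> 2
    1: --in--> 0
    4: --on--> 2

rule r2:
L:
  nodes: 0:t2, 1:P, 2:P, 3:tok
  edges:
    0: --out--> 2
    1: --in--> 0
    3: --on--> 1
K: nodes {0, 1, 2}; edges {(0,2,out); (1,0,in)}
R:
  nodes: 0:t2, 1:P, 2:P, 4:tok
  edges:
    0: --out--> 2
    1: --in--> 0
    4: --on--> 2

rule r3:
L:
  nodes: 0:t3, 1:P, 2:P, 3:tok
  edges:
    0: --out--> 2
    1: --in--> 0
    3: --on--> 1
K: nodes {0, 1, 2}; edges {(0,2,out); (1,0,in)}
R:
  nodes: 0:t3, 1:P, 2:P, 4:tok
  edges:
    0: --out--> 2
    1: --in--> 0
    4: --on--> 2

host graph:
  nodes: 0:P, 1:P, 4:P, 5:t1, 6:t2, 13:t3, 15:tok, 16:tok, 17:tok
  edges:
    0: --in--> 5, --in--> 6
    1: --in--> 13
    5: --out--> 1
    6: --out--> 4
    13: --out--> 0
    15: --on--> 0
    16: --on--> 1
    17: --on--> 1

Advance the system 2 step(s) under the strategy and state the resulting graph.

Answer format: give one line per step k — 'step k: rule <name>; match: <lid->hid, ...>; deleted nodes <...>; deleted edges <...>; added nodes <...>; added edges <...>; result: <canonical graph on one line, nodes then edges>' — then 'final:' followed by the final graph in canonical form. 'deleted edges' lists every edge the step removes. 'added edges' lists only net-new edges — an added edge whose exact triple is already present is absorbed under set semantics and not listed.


step 1: rule r1; match: 0->5, 1->0, 2->1, 3->15; deleted nodes 15; deleted edges (15,0,on); added nodes 18; added edges (18,1,on); result: nodes: 0:P, 1:P, 4:P, 5:t1, 6:t2, 13:t3, 16:tok, 17:tok, 18:tok edges: (0,5,in); (0,6,in); (1,13,in); (5,1,out); (6,4,out); (13,0,out); (16,1,on); (17,1,on); (18,1,on)
step 2: rule r3; match: 0->13, 1->1, 2->0, 3->16; deleted nodes 16; deleted edges (16,1,on); added nodes 19; added edges (19,0,on); result: nodes: 0:P, 1:P, 4:P, 5:t1, 6:t2, 13:t3, 17:tok, 18:tok, 19:tok edges: (0,5,in); (0,6,in); (1,13,in); (5,1,out); (6,4,out); (13,0,out); (17,1,on); (18,1,on); (19,0,on)
final:
nodes: 0:P, 1:P, 4:P, 5:t1, 6:t2, 13:t3, 17:tok, 18:tok, 19:tok
edges: (0,5,in); (0,6,in); (1,13,in); (5,1,out); (6,4,out); (13,0,out); (17,1,on); (18,1,on); (19,0,on)
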